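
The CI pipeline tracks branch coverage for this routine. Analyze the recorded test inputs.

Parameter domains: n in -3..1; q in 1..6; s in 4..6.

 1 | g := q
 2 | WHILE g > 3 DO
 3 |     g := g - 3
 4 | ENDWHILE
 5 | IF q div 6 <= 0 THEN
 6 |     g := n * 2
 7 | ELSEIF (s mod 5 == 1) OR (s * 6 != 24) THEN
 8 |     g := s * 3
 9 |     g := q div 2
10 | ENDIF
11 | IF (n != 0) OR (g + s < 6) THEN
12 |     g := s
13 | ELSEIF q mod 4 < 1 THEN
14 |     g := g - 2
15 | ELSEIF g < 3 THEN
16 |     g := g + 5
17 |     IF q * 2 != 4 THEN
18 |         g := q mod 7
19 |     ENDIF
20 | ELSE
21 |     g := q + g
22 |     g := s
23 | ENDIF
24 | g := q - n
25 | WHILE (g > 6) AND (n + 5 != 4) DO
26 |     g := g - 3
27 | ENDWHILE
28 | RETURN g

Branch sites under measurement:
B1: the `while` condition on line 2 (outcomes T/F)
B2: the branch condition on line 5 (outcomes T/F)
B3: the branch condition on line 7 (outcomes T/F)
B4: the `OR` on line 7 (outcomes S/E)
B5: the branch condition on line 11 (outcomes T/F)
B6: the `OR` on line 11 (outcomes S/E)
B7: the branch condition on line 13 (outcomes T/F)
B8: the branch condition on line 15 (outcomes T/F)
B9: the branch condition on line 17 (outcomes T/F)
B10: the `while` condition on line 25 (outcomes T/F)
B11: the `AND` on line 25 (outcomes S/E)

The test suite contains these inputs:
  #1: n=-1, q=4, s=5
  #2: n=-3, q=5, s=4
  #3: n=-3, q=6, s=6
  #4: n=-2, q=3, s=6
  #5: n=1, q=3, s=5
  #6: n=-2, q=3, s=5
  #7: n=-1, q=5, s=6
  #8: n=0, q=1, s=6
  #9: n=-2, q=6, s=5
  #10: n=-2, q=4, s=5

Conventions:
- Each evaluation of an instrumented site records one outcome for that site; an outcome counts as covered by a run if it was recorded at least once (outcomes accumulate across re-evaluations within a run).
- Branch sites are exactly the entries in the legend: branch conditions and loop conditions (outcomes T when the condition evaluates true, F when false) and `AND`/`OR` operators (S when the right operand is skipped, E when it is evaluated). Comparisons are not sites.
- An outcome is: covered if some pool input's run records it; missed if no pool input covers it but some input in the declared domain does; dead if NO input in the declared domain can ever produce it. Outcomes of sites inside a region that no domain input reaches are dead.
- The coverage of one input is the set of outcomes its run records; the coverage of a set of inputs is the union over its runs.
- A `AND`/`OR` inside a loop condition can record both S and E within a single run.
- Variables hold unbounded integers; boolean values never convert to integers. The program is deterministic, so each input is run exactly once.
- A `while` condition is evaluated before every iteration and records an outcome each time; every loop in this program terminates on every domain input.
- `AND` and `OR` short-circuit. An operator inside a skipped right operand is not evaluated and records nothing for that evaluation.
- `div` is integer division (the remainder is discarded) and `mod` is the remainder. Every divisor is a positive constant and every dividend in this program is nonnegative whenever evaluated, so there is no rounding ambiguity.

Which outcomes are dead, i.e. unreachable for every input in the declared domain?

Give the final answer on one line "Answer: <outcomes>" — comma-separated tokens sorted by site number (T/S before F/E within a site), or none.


checking every outcome against all 90 domain inputs:
  reachable outcomes have witnesses, e.g. B1=T (e.g. n=-3, q=4, s=4), B1=F (e.g. n=-3, q=1, s=4), B2=T (e.g. n=-3, q=1, s=4), B2=F (e.g. n=-3, q=6, s=4)
Answer: none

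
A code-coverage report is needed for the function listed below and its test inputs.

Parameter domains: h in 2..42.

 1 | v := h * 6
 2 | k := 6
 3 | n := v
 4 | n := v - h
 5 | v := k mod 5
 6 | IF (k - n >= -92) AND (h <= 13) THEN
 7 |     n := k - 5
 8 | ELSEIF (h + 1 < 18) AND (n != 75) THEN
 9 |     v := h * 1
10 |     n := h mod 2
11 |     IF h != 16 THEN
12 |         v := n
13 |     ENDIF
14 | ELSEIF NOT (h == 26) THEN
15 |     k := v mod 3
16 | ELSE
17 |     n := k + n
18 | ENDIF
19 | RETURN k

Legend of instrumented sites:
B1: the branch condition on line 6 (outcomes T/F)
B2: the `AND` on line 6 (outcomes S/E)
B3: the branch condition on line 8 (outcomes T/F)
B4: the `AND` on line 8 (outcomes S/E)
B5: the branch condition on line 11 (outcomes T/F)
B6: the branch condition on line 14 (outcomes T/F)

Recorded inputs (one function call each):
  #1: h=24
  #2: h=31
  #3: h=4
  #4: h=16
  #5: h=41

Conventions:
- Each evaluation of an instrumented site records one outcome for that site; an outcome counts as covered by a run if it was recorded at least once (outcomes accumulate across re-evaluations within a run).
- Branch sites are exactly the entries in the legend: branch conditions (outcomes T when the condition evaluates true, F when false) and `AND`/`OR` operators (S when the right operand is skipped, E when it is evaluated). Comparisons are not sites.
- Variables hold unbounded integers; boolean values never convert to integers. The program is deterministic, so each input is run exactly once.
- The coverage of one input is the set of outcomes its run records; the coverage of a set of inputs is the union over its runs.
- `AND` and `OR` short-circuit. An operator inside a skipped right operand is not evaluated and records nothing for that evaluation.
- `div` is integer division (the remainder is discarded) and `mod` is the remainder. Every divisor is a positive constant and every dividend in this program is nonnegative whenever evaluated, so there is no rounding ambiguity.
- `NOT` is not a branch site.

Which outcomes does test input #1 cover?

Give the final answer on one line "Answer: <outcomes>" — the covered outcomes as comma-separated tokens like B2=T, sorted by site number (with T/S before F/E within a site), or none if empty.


Simulating input #1 (h=24) step by step:
  B2->S, B1->F, B4->S, B3->F, B6->T
distinct outcomes covered: B1=F, B2=S, B3=F, B4=S, B6=T
Answer: B1=F, B2=S, B3=F, B4=S, B6=T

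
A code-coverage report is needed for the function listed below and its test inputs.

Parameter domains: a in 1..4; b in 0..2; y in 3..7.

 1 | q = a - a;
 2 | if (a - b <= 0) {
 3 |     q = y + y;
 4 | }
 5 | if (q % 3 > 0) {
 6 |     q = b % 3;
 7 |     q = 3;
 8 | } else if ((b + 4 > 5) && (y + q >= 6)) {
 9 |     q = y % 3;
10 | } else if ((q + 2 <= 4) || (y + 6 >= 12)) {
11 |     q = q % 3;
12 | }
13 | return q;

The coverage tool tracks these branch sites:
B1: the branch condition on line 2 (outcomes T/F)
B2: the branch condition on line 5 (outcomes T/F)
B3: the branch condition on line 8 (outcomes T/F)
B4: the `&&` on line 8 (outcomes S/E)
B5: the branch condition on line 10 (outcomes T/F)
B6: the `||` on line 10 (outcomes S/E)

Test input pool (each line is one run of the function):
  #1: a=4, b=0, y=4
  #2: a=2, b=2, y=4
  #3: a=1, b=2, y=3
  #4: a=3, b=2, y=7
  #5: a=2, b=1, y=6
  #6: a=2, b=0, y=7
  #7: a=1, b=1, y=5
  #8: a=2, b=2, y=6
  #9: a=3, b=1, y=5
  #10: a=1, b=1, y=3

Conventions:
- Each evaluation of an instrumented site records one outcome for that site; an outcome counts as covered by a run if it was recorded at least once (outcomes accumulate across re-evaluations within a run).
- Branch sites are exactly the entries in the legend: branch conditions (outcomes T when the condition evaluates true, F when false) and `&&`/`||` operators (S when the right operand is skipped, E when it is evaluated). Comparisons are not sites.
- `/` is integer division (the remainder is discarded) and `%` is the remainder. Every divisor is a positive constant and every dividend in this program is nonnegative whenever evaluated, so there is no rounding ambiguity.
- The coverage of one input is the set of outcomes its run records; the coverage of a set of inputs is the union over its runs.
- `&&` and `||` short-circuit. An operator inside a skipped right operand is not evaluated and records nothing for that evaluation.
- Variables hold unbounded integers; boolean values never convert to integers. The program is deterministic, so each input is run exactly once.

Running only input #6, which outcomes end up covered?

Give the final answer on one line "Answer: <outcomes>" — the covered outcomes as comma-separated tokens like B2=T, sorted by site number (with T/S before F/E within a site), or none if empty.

Simulating input #6 (a=2, b=0, y=7) step by step:
  B1->F, B2->F, B4->S, B3->F, B6->S, B5->T
distinct outcomes covered: B1=F, B2=F, B3=F, B4=S, B5=T, B6=S

Answer: B1=F, B2=F, B3=F, B4=S, B5=T, B6=S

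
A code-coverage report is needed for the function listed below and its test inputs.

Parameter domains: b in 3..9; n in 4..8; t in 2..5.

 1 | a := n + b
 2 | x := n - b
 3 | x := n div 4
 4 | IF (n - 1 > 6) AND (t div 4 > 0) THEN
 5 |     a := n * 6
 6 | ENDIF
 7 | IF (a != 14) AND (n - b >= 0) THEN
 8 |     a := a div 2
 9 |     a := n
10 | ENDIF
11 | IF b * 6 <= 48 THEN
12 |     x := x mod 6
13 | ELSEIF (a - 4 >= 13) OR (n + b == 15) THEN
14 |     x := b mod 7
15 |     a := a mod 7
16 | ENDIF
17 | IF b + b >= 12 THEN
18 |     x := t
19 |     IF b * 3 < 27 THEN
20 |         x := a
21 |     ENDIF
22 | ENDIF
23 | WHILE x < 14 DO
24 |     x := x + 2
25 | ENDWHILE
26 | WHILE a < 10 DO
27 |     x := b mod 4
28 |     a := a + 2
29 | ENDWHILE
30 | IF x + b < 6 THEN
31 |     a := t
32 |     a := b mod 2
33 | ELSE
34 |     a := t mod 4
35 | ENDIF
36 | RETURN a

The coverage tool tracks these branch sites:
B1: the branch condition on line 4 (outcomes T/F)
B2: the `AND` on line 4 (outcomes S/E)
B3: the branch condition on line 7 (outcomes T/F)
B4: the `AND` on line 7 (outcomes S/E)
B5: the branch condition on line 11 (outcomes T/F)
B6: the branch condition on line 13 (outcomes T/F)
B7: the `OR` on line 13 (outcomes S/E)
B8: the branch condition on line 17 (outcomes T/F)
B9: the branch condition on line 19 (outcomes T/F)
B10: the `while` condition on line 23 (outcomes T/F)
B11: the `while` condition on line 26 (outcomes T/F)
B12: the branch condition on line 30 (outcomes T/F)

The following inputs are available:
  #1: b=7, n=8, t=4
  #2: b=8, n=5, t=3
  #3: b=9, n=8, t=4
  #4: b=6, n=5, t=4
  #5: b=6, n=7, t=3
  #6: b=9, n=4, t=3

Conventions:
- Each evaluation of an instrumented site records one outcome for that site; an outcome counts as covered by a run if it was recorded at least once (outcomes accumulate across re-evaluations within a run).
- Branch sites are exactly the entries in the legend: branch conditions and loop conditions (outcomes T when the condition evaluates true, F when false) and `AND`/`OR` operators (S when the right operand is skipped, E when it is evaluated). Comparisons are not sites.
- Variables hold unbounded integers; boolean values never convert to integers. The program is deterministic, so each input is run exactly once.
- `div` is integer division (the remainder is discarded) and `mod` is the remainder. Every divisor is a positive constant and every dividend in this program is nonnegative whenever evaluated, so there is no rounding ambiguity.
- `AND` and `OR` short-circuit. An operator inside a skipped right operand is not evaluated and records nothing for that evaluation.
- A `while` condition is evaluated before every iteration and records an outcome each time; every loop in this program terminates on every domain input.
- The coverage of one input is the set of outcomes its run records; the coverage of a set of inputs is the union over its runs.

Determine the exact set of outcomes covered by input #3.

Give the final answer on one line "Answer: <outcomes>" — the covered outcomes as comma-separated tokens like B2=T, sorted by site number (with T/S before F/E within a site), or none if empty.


Running input #3 (b=9, n=8, t=4), event by event:
  B2->E, B1->T, B4->E, B3->F, B5->F, B7->S, B6->T, B8->T, B9->F, B10->T
  B10->T, B10->T, B10->T, B10->T, B10->F, B11->T, B11->T, B11->F, B12->F
distinct outcomes covered: B1=T, B2=E, B3=F, B4=E, B5=F, B6=T, B7=S, B8=T, B9=F, B10=T, B10=F, B11=T, B11=F, B12=F
Answer: B1=T, B2=E, B3=F, B4=E, B5=F, B6=T, B7=S, B8=T, B9=F, B10=T, B10=F, B11=T, B11=F, B12=F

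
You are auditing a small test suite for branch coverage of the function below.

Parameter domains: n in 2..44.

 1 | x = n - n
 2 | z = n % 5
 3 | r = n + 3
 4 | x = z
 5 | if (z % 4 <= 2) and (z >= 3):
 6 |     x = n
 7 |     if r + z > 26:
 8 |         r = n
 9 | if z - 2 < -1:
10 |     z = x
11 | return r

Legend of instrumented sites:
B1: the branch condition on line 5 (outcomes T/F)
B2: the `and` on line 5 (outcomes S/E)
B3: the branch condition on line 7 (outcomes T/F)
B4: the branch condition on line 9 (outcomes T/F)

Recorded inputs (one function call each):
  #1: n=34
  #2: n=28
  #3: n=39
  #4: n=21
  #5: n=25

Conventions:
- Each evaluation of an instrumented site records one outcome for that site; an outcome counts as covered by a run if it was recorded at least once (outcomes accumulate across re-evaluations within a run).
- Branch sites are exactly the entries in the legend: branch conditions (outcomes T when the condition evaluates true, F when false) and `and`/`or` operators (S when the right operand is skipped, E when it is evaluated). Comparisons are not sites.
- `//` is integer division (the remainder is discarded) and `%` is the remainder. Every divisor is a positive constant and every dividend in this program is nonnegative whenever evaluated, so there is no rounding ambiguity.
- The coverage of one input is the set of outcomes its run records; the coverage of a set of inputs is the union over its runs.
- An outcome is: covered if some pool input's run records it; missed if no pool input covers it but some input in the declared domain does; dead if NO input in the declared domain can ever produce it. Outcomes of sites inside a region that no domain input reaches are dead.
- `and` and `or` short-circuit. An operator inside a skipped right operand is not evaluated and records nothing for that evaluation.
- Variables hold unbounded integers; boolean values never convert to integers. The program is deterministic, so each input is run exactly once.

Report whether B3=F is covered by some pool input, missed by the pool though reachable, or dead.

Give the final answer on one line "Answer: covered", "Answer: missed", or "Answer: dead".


no pool input records B3=F
but domain input (n=4) does record it -> reachable, so missed
Answer: missed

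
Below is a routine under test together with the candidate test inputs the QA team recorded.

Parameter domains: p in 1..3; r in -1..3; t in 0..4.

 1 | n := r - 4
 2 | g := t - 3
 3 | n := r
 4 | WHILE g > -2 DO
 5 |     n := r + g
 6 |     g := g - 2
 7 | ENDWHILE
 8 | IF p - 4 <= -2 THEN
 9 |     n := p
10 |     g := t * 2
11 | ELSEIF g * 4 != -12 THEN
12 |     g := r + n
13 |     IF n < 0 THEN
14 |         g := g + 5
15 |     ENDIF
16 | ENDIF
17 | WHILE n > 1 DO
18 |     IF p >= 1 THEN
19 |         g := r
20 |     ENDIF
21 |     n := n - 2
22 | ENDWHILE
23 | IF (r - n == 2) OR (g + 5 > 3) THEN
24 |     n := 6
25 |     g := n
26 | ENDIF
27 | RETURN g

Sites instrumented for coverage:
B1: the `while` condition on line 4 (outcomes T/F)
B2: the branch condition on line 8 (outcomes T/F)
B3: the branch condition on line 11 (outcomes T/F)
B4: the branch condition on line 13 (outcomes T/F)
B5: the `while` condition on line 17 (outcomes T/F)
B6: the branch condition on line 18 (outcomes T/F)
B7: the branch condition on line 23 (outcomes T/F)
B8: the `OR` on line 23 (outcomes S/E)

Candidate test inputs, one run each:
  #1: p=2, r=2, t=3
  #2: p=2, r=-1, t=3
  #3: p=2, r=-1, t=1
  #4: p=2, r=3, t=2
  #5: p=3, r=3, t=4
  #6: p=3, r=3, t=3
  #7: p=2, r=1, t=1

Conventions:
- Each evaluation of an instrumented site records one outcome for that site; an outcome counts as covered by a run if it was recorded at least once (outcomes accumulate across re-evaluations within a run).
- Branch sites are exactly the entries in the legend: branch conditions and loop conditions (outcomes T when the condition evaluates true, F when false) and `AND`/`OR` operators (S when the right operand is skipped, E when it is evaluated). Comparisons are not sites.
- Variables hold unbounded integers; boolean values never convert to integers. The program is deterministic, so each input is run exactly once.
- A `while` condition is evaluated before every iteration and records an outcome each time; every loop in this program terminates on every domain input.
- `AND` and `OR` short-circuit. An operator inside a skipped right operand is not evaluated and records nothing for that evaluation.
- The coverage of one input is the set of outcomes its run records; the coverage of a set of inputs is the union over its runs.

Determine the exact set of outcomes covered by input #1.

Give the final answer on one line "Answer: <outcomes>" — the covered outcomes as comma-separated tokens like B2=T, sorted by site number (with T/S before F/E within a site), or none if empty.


Event log for input #1 (p=2, r=2, t=3):
  B1->T, B1->F, B2->T, B5->T, B6->T, B5->F, B8->S, B7->T
as a set, this run covers: B1=T, B1=F, B2=T, B5=T, B5=F, B6=T, B7=T, B8=S
Answer: B1=T, B1=F, B2=T, B5=T, B5=F, B6=T, B7=T, B8=S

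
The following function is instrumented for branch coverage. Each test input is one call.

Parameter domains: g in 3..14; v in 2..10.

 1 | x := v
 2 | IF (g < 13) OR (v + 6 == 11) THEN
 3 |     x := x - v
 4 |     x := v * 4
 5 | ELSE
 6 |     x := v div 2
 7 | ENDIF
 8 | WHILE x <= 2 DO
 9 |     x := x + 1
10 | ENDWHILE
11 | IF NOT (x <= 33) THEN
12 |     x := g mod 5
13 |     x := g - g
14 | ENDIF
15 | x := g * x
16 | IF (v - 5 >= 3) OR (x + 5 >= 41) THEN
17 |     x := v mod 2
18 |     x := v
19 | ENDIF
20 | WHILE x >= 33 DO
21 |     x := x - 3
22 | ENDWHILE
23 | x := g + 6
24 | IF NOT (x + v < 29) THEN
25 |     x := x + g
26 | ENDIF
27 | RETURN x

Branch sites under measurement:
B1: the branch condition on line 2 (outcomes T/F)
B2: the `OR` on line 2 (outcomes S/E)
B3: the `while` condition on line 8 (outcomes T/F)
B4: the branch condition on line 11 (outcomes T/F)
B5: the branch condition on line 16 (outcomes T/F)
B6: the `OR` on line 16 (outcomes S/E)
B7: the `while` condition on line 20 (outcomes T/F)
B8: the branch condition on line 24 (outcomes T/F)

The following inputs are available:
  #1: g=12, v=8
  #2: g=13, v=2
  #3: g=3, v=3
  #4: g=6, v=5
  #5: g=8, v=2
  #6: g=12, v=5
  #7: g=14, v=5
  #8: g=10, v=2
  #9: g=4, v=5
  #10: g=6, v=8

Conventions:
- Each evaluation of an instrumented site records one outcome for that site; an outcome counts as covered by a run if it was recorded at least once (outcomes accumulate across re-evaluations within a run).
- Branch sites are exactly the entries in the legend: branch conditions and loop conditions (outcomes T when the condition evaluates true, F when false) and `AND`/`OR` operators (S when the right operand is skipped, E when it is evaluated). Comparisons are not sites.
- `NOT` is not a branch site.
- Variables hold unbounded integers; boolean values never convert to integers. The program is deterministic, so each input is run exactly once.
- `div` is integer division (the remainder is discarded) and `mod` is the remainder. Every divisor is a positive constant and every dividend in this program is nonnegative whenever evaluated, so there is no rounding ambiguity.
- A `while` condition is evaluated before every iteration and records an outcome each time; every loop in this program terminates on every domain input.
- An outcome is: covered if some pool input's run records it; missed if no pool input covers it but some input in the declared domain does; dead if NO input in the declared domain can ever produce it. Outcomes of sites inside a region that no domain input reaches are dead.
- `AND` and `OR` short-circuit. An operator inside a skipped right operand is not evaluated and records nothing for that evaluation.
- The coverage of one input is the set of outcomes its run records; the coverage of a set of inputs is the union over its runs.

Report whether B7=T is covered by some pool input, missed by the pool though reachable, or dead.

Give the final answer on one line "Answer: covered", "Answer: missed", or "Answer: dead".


no pool input records B7=T
checking all 108 inputs in the declared domain: B7=T is never recorded -> dead
Answer: dead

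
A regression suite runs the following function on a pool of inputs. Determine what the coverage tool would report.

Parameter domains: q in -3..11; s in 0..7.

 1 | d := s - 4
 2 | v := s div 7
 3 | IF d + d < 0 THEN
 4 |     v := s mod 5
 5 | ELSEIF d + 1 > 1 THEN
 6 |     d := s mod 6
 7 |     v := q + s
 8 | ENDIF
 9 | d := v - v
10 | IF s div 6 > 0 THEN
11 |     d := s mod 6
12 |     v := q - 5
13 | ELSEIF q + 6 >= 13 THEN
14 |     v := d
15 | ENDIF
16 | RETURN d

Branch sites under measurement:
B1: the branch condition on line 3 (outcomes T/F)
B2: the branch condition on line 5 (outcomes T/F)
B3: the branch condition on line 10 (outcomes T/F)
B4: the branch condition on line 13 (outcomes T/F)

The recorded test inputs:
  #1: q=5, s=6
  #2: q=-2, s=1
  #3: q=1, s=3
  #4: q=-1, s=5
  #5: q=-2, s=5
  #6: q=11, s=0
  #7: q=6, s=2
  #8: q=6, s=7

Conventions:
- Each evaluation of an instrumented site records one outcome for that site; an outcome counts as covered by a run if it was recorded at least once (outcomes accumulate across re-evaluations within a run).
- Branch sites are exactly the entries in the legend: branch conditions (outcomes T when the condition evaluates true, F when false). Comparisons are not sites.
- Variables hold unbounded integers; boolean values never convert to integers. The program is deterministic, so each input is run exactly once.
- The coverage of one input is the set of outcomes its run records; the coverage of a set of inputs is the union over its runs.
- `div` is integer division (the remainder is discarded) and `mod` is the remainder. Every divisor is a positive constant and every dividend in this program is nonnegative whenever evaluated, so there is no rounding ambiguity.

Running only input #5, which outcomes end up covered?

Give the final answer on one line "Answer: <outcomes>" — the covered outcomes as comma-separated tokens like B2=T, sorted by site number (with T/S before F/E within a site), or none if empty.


Running input #5 (q=-2, s=5), event by event:
  B1->F, B2->T, B3->F, B4->F
distinct outcomes covered: B1=F, B2=T, B3=F, B4=F
Answer: B1=F, B2=T, B3=F, B4=F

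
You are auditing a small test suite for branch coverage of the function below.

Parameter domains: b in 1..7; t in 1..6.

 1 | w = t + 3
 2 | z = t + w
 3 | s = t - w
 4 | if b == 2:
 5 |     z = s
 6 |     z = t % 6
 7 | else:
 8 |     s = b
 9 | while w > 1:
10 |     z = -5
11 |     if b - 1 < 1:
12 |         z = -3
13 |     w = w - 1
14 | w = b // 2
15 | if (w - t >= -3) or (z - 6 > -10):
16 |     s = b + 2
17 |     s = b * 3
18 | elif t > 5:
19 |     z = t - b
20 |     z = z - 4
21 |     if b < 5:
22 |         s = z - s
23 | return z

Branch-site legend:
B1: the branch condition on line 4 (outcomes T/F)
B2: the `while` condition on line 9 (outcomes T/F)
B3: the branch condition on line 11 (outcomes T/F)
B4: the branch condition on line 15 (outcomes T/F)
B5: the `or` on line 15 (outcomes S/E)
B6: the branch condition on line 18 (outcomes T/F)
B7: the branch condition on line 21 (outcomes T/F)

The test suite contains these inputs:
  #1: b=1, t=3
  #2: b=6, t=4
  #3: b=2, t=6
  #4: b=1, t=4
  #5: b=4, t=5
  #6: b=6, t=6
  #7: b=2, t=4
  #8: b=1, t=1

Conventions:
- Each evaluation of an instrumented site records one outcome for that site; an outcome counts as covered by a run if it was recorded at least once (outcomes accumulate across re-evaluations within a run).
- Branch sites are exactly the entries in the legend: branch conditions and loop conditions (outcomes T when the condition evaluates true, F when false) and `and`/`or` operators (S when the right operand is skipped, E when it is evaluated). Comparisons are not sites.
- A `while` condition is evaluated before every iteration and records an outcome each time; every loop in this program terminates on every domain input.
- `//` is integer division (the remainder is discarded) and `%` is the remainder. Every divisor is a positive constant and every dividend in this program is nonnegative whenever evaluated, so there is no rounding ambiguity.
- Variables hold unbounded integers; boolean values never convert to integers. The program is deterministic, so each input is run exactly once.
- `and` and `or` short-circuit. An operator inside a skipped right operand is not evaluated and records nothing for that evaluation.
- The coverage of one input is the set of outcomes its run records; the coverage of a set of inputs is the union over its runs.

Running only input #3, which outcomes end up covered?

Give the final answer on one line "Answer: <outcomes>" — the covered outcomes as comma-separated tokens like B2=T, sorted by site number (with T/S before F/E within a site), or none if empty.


Tracing the run of input #3 (b=2, t=6):
  B1->T, B2->T, B3->F, B2->T, B3->F, B2->T, B3->F, B2->T, B3->F, B2->T
  B3->F, B2->T, B3->F, B2->T, B3->F, B2->T, B3->F, B2->F, B5->E, B4->F
  B6->T, B7->T
collecting distinct outcomes: B1=T, B2=T, B2=F, B3=F, B4=F, B5=E, B6=T, B7=T
Answer: B1=T, B2=T, B2=F, B3=F, B4=F, B5=E, B6=T, B7=T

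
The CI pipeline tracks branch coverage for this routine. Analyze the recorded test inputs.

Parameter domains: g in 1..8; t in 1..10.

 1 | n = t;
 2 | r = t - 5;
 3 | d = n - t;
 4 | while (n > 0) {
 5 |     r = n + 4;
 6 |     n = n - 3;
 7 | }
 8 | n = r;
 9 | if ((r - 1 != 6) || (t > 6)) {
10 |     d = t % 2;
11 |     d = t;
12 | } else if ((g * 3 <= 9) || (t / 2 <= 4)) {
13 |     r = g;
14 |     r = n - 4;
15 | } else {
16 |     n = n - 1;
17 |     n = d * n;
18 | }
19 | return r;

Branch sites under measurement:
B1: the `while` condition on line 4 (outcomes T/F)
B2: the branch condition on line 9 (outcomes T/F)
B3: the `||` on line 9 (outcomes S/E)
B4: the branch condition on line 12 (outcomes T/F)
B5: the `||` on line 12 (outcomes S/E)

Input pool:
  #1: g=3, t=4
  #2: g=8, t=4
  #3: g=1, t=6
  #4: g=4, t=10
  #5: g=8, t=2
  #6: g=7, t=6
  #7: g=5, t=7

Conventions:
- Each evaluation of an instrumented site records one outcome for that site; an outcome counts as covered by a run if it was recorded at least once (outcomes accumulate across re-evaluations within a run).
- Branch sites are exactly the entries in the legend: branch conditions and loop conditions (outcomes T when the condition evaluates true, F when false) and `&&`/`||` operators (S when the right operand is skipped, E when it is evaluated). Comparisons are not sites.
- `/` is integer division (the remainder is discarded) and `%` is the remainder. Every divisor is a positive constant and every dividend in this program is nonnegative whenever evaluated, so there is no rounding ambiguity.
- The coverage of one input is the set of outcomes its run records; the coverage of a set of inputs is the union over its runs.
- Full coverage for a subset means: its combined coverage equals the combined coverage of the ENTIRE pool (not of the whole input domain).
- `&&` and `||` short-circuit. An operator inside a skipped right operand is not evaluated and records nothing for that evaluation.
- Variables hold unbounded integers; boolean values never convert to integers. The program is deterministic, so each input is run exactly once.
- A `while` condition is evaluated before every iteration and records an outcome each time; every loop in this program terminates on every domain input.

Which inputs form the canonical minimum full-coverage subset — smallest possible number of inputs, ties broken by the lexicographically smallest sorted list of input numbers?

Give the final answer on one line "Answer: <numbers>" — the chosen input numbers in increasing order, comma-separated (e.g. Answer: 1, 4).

input #1 (g=3, t=4): events B1->T, B1->T, B1->F, B3->S, B2->T; covers B1=T, B1=F, B2=T, B3=S
input #2 (g=8, t=4): events B1->T, B1->T, B1->F, B3->S, B2->T; covers B1=T, B1=F, B2=T, B3=S
input #3 (g=1, t=6): events B1->T, B1->T, B1->F, B3->E, B2->F, B5->S, B4->T; covers B1=T, B1=F, B2=F, B3=E, B4=T, B5=S
input #4 (g=4, t=10): events B1->T, B1->T, B1->T, B1->T, B1->F, B3->S, B2->T; covers B1=T, B1=F, B2=T, B3=S
input #5 (g=8, t=2): events B1->T, B1->F, B3->S, B2->T; covers B1=T, B1=F, B2=T, B3=S
input #6 (g=7, t=6): events B1->T, B1->T, B1->F, B3->E, B2->F, B5->E, B4->T; covers B1=T, B1=F, B2=F, B3=E, B4=T, B5=E
input #7 (g=5, t=7): events B1->T, B1->T, B1->T, B1->F, B3->S, B2->T; covers B1=T, B1=F, B2=T, B3=S
pool-wide coverage (9 outcomes): B1=T, B1=F, B2=T, B2=F, B3=S, B3=E, B4=T, B5=S, B5=E
size 1 is not enough: best union over all size-1 subsets is 6/9
size 2 is not enough: best union over all size-2 subsets is 8/9
size 3: inputs {1, 3, 6} cover all 9 outcomes, and no lexicographically smaller subset of this size does

Answer: 1, 3, 6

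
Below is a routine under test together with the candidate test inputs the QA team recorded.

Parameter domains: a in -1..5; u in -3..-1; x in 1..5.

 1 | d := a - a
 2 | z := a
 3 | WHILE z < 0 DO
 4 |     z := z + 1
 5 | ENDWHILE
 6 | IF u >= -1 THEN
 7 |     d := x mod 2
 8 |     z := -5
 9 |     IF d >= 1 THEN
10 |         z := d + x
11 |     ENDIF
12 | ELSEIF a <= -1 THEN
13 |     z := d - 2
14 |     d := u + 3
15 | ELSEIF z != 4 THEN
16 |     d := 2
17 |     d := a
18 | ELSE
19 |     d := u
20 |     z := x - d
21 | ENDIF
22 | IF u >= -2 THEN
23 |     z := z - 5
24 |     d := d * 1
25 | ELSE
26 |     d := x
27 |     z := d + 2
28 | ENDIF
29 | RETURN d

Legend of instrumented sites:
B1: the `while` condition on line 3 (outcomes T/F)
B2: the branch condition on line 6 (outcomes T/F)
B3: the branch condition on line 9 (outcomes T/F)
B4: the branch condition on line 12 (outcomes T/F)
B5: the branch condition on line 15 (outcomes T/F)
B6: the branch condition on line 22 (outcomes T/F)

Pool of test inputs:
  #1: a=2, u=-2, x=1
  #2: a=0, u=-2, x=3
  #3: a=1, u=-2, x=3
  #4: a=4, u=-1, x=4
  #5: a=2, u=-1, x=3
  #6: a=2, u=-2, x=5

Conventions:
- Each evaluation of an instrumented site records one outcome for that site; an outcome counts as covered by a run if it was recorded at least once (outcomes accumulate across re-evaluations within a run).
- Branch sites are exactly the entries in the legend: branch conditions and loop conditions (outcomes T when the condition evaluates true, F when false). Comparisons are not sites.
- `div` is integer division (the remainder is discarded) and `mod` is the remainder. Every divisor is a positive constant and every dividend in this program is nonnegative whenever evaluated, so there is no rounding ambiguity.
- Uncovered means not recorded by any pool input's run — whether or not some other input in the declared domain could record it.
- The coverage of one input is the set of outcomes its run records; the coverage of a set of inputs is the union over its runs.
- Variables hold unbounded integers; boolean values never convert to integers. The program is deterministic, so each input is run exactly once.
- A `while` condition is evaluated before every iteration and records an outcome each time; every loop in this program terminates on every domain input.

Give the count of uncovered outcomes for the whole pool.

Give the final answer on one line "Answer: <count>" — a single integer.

input #1 (a=2, u=-2, x=1): covers B1=F, B2=F, B4=F, B5=T, B6=T
input #2 (a=0, u=-2, x=3): covers B1=F, B2=F, B4=F, B5=T, B6=T
input #3 (a=1, u=-2, x=3): covers B1=F, B2=F, B4=F, B5=T, B6=T
input #4 (a=4, u=-1, x=4): covers B1=F, B2=T, B3=F, B6=T
input #5 (a=2, u=-1, x=3): covers B1=F, B2=T, B3=T, B6=T
input #6 (a=2, u=-2, x=5): covers B1=F, B2=F, B4=F, B5=T, B6=T
union over the pool: B1=F, B2=T, B2=F, B3=T, B3=F, B4=F, B5=T, B6=T
uncovered (4 of 12): B1=T, B4=T, B5=F, B6=F

Answer: 4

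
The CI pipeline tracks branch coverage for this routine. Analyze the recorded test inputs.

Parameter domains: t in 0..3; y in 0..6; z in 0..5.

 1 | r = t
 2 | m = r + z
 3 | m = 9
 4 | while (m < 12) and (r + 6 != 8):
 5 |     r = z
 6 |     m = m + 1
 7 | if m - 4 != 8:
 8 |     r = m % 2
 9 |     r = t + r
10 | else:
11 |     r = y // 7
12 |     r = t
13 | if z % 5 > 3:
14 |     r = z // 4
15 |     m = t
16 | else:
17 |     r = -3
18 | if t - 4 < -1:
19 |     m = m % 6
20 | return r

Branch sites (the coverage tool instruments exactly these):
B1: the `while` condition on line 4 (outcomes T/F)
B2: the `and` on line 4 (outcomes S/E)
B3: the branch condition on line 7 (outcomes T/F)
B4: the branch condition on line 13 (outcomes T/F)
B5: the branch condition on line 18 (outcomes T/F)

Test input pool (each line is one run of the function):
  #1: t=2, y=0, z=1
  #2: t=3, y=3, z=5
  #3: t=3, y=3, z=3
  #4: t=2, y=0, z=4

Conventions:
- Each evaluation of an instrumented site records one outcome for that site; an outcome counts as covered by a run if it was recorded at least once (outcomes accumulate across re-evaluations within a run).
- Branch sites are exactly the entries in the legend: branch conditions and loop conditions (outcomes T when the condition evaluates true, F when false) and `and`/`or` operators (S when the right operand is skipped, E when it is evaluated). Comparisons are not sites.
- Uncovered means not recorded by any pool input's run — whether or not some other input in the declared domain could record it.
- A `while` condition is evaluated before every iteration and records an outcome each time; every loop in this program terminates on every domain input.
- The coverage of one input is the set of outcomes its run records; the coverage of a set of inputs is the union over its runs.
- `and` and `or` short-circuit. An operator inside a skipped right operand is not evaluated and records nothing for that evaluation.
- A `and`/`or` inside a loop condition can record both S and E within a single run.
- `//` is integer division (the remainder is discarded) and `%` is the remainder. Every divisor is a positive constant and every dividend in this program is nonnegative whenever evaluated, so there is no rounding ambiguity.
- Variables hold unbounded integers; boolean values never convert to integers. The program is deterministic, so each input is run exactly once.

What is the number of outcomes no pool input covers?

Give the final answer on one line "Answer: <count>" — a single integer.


test 1 (t=2, y=0, z=1) fires B2->E, B1->F, B3->T, B4->F, B5->T; hits B1=F, B2=E, B3=T, B4=F, B5=T
test 2 (t=3, y=3, z=5) fires B2->E, B1->T, B2->E, B1->T, B2->E, B1->T, B2->S, B1->F, B3->F, B4->F, B5->F; hits B1=T, B1=F, B2=S, B2=E, B3=F, B4=F, B5=F
test 3 (t=3, y=3, z=3) fires B2->E, B1->T, B2->E, B1->T, B2->E, B1->T, B2->S, B1->F, B3->F, B4->F, B5->F; hits B1=T, B1=F, B2=S, B2=E, B3=F, B4=F, B5=F
test 4 (t=2, y=0, z=4) fires B2->E, B1->F, B3->T, B4->T, B5->T; hits B1=F, B2=E, B3=T, B4=T, B5=T
union over the pool: B1=T, B1=F, B2=S, B2=E, B3=T, B3=F, B4=T, B4=F, B5=T, B5=F
uncovered (0 of 10): none
Answer: 0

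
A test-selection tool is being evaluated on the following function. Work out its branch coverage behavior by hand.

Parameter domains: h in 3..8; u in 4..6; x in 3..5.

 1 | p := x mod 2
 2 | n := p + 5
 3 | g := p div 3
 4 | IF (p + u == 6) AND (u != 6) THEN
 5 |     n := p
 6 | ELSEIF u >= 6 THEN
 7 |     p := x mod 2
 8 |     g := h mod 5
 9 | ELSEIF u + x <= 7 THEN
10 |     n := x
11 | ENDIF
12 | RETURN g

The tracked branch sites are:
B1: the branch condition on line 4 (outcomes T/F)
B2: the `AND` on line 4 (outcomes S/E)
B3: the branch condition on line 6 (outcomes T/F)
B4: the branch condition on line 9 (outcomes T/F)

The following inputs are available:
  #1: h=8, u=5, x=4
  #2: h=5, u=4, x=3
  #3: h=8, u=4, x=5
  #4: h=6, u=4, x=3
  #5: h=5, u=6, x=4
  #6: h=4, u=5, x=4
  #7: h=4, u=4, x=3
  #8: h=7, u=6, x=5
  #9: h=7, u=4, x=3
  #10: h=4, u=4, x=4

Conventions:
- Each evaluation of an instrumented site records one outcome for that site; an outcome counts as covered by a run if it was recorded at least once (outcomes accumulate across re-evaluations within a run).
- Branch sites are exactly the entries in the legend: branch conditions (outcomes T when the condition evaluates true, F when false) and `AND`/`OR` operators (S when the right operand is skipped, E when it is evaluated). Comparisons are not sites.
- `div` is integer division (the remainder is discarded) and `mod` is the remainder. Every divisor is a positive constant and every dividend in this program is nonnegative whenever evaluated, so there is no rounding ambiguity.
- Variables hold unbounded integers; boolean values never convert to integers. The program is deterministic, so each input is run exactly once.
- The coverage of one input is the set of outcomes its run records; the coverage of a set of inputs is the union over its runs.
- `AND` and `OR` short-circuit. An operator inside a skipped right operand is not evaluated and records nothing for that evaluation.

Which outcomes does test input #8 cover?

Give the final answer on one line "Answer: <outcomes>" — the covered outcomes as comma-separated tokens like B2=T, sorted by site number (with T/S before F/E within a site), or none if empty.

Tracing the run of input #8 (h=7, u=6, x=5):
  B2->S, B1->F, B3->T
as a set, this run covers: B1=F, B2=S, B3=T

Answer: B1=F, B2=S, B3=T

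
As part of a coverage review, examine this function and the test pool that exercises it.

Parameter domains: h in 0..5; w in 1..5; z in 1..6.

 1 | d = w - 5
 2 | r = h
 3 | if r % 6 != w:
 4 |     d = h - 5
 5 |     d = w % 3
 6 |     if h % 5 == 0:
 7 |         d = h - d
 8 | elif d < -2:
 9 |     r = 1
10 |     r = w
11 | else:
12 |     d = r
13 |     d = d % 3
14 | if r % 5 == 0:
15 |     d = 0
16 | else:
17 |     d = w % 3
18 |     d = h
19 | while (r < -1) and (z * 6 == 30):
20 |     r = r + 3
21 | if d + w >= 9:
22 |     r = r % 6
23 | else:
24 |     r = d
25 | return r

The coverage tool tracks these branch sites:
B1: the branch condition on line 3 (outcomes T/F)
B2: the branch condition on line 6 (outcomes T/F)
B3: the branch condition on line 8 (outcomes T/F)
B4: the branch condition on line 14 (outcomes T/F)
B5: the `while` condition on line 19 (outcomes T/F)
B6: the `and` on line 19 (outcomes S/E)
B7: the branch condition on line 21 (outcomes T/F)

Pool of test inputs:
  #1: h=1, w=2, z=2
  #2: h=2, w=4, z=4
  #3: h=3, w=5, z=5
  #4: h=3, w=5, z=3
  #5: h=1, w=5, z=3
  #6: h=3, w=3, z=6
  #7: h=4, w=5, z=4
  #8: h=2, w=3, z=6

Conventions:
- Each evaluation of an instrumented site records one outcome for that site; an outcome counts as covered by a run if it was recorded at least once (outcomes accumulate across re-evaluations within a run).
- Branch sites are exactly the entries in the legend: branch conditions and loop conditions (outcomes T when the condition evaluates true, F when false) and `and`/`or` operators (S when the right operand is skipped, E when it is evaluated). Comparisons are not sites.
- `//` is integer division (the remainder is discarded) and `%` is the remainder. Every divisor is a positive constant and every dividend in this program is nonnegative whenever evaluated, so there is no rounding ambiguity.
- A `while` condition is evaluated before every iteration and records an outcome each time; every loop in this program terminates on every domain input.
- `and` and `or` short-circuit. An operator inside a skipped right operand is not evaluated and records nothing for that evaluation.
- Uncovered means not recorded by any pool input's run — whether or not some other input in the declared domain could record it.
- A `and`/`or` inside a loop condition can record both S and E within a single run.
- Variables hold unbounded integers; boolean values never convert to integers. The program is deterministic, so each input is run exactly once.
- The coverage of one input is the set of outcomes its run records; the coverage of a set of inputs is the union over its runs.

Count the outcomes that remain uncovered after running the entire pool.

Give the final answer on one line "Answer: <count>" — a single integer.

test 1 (h=1, w=2, z=2) fires B1->T, B2->F, B4->F, B6->S, B5->F, B7->F; hits B1=T, B2=F, B4=F, B5=F, B6=S, B7=F
test 2 (h=2, w=4, z=4) fires B1->T, B2->F, B4->F, B6->S, B5->F, B7->F; hits B1=T, B2=F, B4=F, B5=F, B6=S, B7=F
test 3 (h=3, w=5, z=5) fires B1->T, B2->F, B4->F, B6->S, B5->F, B7->F; hits B1=T, B2=F, B4=F, B5=F, B6=S, B7=F
test 4 (h=3, w=5, z=3) fires B1->T, B2->F, B4->F, B6->S, B5->F, B7->F; hits B1=T, B2=F, B4=F, B5=F, B6=S, B7=F
test 5 (h=1, w=5, z=3) fires B1->T, B2->F, B4->F, B6->S, B5->F, B7->F; hits B1=T, B2=F, B4=F, B5=F, B6=S, B7=F
test 6 (h=3, w=3, z=6) fires B1->F, B3->F, B4->F, B6->S, B5->F, B7->F; hits B1=F, B3=F, B4=F, B5=F, B6=S, B7=F
test 7 (h=4, w=5, z=4) fires B1->T, B2->F, B4->F, B6->S, B5->F, B7->T; hits B1=T, B2=F, B4=F, B5=F, B6=S, B7=T
test 8 (h=2, w=3, z=6) fires B1->T, B2->F, B4->F, B6->S, B5->F, B7->F; hits B1=T, B2=F, B4=F, B5=F, B6=S, B7=F
union over the pool: B1=T, B1=F, B2=F, B3=F, B4=F, B5=F, B6=S, B7=T, B7=F
uncovered (5 of 14): B2=T, B3=T, B4=T, B5=T, B6=E

Answer: 5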